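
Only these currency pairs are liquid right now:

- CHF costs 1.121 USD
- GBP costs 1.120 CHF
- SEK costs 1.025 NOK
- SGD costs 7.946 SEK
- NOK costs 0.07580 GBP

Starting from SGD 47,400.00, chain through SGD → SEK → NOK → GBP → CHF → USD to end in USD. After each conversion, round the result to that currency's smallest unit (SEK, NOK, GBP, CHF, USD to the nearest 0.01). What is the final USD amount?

USD 36,740.38

SGD 47,400.00 × 7.946 = SEK 376,640.40
SEK 376,640.40 × 1.025 = NOK 386,056.41
NOK 386,056.41 × 0.07580 = GBP 29,263.08
GBP 29,263.08 × 1.120 = CHF 32,774.65
CHF 32,774.65 × 1.121 = USD 36,740.38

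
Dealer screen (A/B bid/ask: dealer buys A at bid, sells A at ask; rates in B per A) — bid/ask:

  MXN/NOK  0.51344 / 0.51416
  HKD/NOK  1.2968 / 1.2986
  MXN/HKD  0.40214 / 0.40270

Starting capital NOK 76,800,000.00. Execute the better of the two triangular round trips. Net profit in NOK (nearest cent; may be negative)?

Net profit: NOK 1,095,650.52

Best loop NOK → MXN → HKD → NOK:
NOK 76,800,000.00 ÷ 0.51416 (buy MXN at ask) = MXN 149,369,845.96
MXN 149,369,845.96 × 0.40214 (sell MXN at bid) = HKD 60,067,589.86
HKD 60,067,589.86 × 1.2968 (sell HKD at bid) = NOK 77,895,650.52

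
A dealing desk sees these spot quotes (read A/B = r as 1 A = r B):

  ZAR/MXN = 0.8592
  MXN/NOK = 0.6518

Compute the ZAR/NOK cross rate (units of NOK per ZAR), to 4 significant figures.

1 ZAR × 0.8592 = 0.8592 MXN
0.8592 MXN × 0.6518 = 0.560027 NOK

ZAR/NOK = 0.5600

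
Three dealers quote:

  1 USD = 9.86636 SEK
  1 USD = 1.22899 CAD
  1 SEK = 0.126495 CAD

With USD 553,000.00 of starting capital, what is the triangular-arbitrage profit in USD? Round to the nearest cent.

Profit: USD 8,574.14

Profitable loop is USD → SEK → CAD → USD:
USD 553,000.00 × 9.86636 = SEK 5,456,097.08
SEK 5,456,097.08 × 0.126495 = CAD 690,169.00
CAD 690,169.00 ÷ 1.22899 = USD 561,574.14
Profit = USD 561,574.14 − USD 553,000.00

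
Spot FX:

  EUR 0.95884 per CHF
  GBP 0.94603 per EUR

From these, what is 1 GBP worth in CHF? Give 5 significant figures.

1 GBP ÷ 0.94603 = 1.05705 EUR
1.05705 EUR ÷ 0.95884 = 1.10242 CHF

GBP/CHF = 1.1024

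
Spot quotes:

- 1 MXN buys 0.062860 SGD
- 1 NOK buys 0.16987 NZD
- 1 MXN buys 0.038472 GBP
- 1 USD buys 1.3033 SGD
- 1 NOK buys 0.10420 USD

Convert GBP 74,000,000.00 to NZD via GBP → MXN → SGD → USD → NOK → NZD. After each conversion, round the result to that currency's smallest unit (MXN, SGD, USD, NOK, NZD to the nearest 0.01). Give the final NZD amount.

GBP 74,000,000.00 ÷ 0.038472 = MXN 1,923,476,814.31
MXN 1,923,476,814.31 × 0.062860 = SGD 120,909,752.55
SGD 120,909,752.55 ÷ 1.3033 = USD 92,772,003.80
USD 92,772,003.80 ÷ 0.10420 = NOK 890,326,332.05
NOK 890,326,332.05 × 0.16987 = NZD 151,239,734.03

NZD 151,239,734.03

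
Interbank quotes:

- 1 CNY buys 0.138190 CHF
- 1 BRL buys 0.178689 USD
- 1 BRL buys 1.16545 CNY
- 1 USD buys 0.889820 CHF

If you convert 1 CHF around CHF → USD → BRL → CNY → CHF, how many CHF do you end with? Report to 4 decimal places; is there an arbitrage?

1.0129 (arbitrage exists)

Around CHF → USD → BRL → CNY → CHF: 1 ÷ 0.889820 ÷ 0.178689 × 1.16545 × 0.138190 = 1.012909
Product > 1; profitable direction is CHF → USD → BRL → CNY → CHF.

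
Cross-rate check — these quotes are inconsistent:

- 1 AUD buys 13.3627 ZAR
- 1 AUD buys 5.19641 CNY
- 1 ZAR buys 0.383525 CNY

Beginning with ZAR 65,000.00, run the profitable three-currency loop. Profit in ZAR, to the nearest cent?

Profitable loop is ZAR → AUD → CNY → ZAR:
ZAR 65,000.00 ÷ 13.3627 = AUD 4,864.29
AUD 4,864.29 × 5.19641 = CNY 25,276.83
CNY 25,276.83 ÷ 0.383525 = ZAR 65,906.59
Profit = ZAR 65,906.59 − ZAR 65,000.00

Profit: ZAR 906.59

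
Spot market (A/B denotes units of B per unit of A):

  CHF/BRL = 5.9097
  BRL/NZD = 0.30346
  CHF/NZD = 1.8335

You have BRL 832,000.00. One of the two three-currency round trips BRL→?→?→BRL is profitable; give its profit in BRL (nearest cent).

Profit: BRL 18,623.45

Profitable loop is BRL → CHF → NZD → BRL:
BRL 832,000.00 ÷ 5.9097 = CHF 140,785.49
CHF 140,785.49 × 1.8335 = NZD 258,130.19
NZD 258,130.19 ÷ 0.30346 = BRL 850,623.45
Profit = BRL 850,623.45 − BRL 832,000.00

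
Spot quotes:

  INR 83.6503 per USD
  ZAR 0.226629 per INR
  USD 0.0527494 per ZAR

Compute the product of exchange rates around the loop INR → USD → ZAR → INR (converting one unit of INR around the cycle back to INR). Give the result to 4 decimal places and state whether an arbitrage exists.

1.0000 (no arbitrage)

Around INR → USD → ZAR → INR: 1 ÷ 83.6503 ÷ 0.0527494 ÷ 0.226629 = 0.999999
Product ≈ 1 (deviation 0.000%, within rounding noise).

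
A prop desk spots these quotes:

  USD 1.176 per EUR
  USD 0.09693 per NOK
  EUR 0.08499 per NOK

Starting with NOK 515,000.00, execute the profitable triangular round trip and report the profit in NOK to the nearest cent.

Profitable loop is NOK → EUR → USD → NOK:
NOK 515,000.00 × 0.08499 = EUR 43,769.85
EUR 43,769.85 × 1.176 = USD 51,473.34
USD 51,473.34 ÷ 0.09693 = NOK 531,036.25
Profit = NOK 531,036.25 − NOK 515,000.00

Profit: NOK 16,036.25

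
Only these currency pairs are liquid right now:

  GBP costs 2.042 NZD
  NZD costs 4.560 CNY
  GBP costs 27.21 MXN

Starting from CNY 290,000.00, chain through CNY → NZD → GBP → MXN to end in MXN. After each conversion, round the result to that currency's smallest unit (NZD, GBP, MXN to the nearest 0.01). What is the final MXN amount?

CNY 290,000.00 ÷ 4.560 = NZD 63,596.49
NZD 63,596.49 ÷ 2.042 = GBP 31,144.22
GBP 31,144.22 × 27.21 = MXN 847,434.23

MXN 847,434.23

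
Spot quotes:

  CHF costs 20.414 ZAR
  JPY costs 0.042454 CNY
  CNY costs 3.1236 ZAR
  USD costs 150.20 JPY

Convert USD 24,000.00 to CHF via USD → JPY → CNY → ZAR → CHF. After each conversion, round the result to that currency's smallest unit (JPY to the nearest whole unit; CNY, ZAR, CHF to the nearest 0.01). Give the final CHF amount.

CHF 23,416.78

USD 24,000.00 × 150.20 = JPY 3,604,800
JPY 3,604,800 × 0.042454 = CNY 153,038.18
CNY 153,038.18 × 3.1236 = ZAR 478,030.06
ZAR 478,030.06 ÷ 20.414 = CHF 23,416.78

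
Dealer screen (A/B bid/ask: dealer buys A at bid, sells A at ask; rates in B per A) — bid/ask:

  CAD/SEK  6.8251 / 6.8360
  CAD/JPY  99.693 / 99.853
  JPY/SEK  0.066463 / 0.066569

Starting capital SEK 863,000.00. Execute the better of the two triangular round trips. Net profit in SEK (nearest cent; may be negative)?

Best loop SEK → JPY → CAD → SEK:
SEK 863,000.00 ÷ 0.066569 (buy JPY at ask) = JPY 12,963,992
JPY 12,963,992 ÷ 99.853 (buy CAD at ask) = CAD 129,830.77
CAD 129,830.77 × 6.8251 (sell CAD at bid) = SEK 886,108.01

Net profit: SEK 23,108.01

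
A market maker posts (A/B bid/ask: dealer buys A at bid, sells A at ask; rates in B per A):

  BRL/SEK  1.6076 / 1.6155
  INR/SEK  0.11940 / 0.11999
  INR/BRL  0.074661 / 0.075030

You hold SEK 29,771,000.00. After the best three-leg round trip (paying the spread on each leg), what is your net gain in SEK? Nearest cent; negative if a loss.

Best loop SEK → INR → BRL → SEK:
SEK 29,771,000.00 ÷ 0.11999 (buy INR at ask) = INR 248,112,342.70
INR 248,112,342.70 × 0.074661 (sell INR at bid) = BRL 18,524,315.62
BRL 18,524,315.62 × 1.6076 (sell BRL at bid) = SEK 29,779,689.79

Net profit: SEK 8,689.79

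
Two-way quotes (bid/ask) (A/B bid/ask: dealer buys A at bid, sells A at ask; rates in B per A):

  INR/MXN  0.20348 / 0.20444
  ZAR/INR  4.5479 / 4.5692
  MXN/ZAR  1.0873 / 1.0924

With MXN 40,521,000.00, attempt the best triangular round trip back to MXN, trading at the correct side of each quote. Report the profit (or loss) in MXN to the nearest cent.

Net profit: MXN 251,015.29

Best loop MXN → ZAR → INR → MXN:
MXN 40,521,000.00 × 1.0873 (sell MXN at bid) = ZAR 44,058,483.30
ZAR 44,058,483.30 × 4.5479 (sell ZAR at bid) = INR 200,373,576.20
INR 200,373,576.20 × 0.20348 (sell INR at bid) = MXN 40,772,015.29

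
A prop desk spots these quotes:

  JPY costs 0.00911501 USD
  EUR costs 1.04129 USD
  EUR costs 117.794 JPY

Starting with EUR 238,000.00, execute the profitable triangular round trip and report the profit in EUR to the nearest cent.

Profitable loop is EUR → JPY → USD → EUR:
EUR 238,000.00 × 117.794 = JPY 28,034,972
JPY 28,034,972 × 0.00911501 = USD 255,539.05
USD 255,539.05 ÷ 1.04129 = EUR 245,406.23
Profit = EUR 245,406.23 − EUR 238,000.00

Profit: EUR 7,406.23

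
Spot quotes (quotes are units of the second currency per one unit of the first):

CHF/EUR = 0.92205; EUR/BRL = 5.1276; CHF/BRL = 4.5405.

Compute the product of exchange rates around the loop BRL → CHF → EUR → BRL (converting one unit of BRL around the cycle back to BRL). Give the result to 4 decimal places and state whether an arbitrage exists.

Around BRL → CHF → EUR → BRL: 1 ÷ 4.5405 × 0.92205 × 5.1276 = 1.041274
Product > 1; profitable direction is BRL → CHF → EUR → BRL.

1.0413 (arbitrage exists)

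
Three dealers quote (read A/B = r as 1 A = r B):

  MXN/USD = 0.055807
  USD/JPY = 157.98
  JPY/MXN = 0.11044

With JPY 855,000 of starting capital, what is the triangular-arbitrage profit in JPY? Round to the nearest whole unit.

Profit: JPY 23,110

Profitable loop is JPY → USD → MXN → JPY:
JPY 855,000 ÷ 157.98 = USD 5,412.08
USD 5,412.08 ÷ 0.055807 = MXN 96,978.47
MXN 96,978.47 ÷ 0.11044 = JPY 878,110
Profit = JPY 878,110 − JPY 855,000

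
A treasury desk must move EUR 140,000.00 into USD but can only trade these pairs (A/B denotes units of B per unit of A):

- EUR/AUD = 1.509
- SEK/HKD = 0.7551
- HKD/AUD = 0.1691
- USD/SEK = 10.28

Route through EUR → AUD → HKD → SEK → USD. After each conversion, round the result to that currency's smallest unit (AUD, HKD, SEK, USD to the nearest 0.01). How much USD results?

USD 160,944.48

EUR 140,000.00 × 1.509 = AUD 211,260.00
AUD 211,260.00 ÷ 0.1691 = HKD 1,249,319.93
HKD 1,249,319.93 ÷ 0.7551 = SEK 1,654,509.24
SEK 1,654,509.24 ÷ 10.28 = USD 160,944.48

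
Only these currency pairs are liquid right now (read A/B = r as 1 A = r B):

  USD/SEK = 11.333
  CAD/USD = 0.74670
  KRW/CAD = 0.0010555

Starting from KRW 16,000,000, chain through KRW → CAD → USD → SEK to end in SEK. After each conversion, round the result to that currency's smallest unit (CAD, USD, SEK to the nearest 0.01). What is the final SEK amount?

KRW 16,000,000 × 0.0010555 = CAD 16,888.00
CAD 16,888.00 × 0.74670 = USD 12,610.27
USD 12,610.27 × 11.333 = SEK 142,912.19

SEK 142,912.19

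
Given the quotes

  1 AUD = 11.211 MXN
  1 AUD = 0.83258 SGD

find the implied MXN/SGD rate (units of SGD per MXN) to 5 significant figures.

1 MXN ÷ 11.211 = 0.0891981 AUD
0.0891981 AUD × 0.83258 = 0.0742646 SGD

MXN/SGD = 0.074265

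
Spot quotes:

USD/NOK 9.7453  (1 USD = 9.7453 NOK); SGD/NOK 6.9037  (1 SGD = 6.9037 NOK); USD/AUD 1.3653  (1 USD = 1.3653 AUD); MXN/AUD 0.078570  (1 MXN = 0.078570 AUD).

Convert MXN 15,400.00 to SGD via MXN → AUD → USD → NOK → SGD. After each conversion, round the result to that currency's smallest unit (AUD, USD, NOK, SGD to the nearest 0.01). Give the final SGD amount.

SGD 1,251.02

MXN 15,400.00 × 0.078570 = AUD 1,209.98
AUD 1,209.98 ÷ 1.3653 = USD 886.24
USD 886.24 × 9.7453 = NOK 8,636.67
NOK 8,636.67 ÷ 6.9037 = SGD 1,251.02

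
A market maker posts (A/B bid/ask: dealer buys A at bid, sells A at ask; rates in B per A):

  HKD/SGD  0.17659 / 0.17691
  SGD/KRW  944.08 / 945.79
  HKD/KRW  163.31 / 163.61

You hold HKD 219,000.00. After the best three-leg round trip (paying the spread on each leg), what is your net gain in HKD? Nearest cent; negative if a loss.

Best loop HKD → SGD → KRW → HKD:
HKD 219,000.00 × 0.17659 (sell HKD at bid) = SGD 38,673.21
SGD 38,673.21 × 944.08 (sell SGD at bid) = KRW 36,510,604
KRW 36,510,604 ÷ 163.61 (buy HKD at ask) = HKD 223,156.31

Net profit: HKD 4,156.31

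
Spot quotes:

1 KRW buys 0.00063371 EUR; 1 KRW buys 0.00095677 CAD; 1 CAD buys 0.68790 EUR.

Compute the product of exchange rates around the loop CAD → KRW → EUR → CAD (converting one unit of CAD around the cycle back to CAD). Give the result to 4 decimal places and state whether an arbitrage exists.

0.9628 (arbitrage exists)

Around CAD → KRW → EUR → CAD: 1 ÷ 0.00095677 × 0.00063371 ÷ 0.68790 = 0.962848
Product < 1; profitable direction is CAD → EUR → KRW → CAD.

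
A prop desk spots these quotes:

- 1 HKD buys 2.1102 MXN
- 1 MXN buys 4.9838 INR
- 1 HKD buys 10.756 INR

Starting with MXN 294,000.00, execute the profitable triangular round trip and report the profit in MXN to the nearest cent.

Profit: MXN 6,686.48

Profitable loop is MXN → HKD → INR → MXN:
MXN 294,000.00 ÷ 2.1102 = HKD 139,323.29
HKD 139,323.29 × 10.756 = INR 1,498,561.27
INR 1,498,561.27 ÷ 4.9838 = MXN 300,686.48
Profit = MXN 300,686.48 − MXN 294,000.00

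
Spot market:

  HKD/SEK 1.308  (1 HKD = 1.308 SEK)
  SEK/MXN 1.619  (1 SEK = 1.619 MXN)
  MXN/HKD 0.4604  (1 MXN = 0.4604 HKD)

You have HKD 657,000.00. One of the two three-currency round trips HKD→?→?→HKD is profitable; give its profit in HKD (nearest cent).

Profitable loop is HKD → MXN → SEK → HKD:
HKD 657,000.00 ÷ 0.4604 = MXN 1,427,019.98
MXN 1,427,019.98 ÷ 1.619 = SEK 881,420.62
SEK 881,420.62 ÷ 1.308 = HKD 673,868.97
Profit = HKD 673,868.97 − HKD 657,000.00

Profit: HKD 16,868.97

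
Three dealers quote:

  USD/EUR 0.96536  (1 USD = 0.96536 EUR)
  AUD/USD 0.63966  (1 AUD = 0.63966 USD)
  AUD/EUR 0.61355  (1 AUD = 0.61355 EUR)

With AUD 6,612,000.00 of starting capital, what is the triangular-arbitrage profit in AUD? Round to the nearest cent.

Profit: AUD 42,591.15

Profitable loop is AUD → USD → EUR → AUD:
AUD 6,612,000.00 × 0.63966 = USD 4,229,431.92
USD 4,229,431.92 × 0.96536 = EUR 4,082,924.40
EUR 4,082,924.40 ÷ 0.61355 = AUD 6,654,591.15
Profit = AUD 6,654,591.15 − AUD 6,612,000.00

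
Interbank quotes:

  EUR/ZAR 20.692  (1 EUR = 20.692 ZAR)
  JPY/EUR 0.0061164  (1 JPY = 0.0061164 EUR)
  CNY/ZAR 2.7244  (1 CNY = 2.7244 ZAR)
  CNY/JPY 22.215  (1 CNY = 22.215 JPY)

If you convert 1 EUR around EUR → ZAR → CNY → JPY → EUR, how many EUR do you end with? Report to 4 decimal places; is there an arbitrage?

Around EUR → ZAR → CNY → JPY → EUR: 1 × 20.692 ÷ 2.7244 × 22.215 × 0.0061164 = 1.031986
Product > 1; profitable direction is EUR → ZAR → CNY → JPY → EUR.

1.0320 (arbitrage exists)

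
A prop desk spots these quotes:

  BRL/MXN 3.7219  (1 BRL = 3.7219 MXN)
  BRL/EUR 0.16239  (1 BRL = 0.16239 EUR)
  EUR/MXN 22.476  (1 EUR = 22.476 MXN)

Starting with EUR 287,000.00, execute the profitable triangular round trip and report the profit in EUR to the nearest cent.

Profitable loop is EUR → BRL → MXN → EUR:
EUR 287,000.00 ÷ 0.16239 = BRL 1,767,350.21
BRL 1,767,350.21 × 3.7219 = MXN 6,577,900.73
MXN 6,577,900.73 ÷ 22.476 = EUR 292,663.32
Profit = EUR 292,663.32 − EUR 287,000.00

Profit: EUR 5,663.32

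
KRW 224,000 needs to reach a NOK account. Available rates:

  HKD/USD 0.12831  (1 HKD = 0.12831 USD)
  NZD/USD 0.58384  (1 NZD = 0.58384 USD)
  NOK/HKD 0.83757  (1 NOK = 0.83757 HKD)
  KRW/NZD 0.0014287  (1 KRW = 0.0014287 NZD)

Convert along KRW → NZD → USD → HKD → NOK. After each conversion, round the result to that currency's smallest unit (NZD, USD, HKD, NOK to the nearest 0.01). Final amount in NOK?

NOK 1,738.65

KRW 224,000 × 0.0014287 = NZD 320.03
NZD 320.03 × 0.58384 = USD 186.85
USD 186.85 ÷ 0.12831 = HKD 1,456.24
HKD 1,456.24 ÷ 0.83757 = NOK 1,738.65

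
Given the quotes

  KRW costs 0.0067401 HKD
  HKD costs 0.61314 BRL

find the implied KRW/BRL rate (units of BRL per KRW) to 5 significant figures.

1 KRW × 0.0067401 = 0.0067401 HKD
0.0067401 HKD × 0.61314 = 0.00413262 BRL

KRW/BRL = 0.0041326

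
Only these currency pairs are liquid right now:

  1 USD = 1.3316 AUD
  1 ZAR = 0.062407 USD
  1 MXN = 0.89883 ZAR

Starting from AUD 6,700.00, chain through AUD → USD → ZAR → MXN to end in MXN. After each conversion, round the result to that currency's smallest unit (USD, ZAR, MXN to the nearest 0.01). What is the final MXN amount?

MXN 89,699.51

AUD 6,700.00 ÷ 1.3316 = USD 5,031.54
USD 5,031.54 ÷ 0.062407 = ZAR 80,624.61
ZAR 80,624.61 ÷ 0.89883 = MXN 89,699.51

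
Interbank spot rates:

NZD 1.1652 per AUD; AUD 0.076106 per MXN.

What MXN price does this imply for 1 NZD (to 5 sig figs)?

NZD/MXN = 11.277

1 NZD ÷ 1.1652 = 0.858222 AUD
0.858222 AUD ÷ 0.076106 = 11.2767 MXN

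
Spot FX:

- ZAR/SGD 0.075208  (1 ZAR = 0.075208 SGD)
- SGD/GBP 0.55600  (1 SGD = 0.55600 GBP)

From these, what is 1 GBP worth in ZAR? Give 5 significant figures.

1 GBP ÷ 0.55600 = 1.79856 SGD
1.79856 SGD ÷ 0.075208 = 23.9145 ZAR

GBP/ZAR = 23.914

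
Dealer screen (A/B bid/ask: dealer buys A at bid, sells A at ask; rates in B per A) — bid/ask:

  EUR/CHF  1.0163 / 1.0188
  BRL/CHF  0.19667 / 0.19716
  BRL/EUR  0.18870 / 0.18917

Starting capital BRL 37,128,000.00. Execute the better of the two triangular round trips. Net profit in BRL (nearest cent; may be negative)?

Net profit: BRL 759,720.16

Best loop BRL → CHF → EUR → BRL:
BRL 37,128,000.00 × 0.19667 (sell BRL at bid) = CHF 7,301,963.76
CHF 7,301,963.76 ÷ 1.0188 (buy EUR at ask) = EUR 7,167,220.02
EUR 7,167,220.02 ÷ 0.18917 (buy BRL at ask) = BRL 37,887,720.16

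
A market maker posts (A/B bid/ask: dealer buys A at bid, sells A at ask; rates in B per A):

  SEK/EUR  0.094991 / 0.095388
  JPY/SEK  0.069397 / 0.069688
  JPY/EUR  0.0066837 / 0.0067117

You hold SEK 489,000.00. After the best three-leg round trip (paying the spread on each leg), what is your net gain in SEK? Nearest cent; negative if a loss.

Net profit: SEK 2,670.40

Best loop SEK → JPY → EUR → SEK:
SEK 489,000.00 ÷ 0.069688 (buy JPY at ask) = JPY 7,016,990
JPY 7,016,990 × 0.0066837 (sell JPY at bid) = EUR 46,899.46
EUR 46,899.46 ÷ 0.095388 (buy SEK at ask) = SEK 491,670.40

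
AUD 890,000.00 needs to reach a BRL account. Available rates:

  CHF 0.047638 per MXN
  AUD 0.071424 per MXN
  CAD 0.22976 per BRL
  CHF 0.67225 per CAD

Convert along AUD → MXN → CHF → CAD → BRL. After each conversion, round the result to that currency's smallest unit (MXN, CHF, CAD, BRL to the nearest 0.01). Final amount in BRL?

AUD 890,000.00 ÷ 0.071424 = MXN 12,460,797.49
MXN 12,460,797.49 × 0.047638 = CHF 593,607.47
CHF 593,607.47 ÷ 0.67225 = CAD 883,015.95
CAD 883,015.95 ÷ 0.22976 = BRL 3,843,210.09

BRL 3,843,210.09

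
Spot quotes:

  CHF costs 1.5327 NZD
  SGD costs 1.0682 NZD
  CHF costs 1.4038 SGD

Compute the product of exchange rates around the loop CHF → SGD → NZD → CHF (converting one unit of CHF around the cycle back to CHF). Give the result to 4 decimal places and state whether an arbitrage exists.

0.9784 (arbitrage exists)

Around CHF → SGD → NZD → CHF: 1 × 1.4038 × 1.0682 ÷ 1.5327 = 0.978364
Product < 1; profitable direction is CHF → NZD → SGD → CHF.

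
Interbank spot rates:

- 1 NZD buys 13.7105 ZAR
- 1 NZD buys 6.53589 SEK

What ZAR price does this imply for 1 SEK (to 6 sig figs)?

1 SEK ÷ 6.53589 = 0.153001 NZD
0.153001 NZD × 13.7105 = 2.09773 ZAR

SEK/ZAR = 2.09773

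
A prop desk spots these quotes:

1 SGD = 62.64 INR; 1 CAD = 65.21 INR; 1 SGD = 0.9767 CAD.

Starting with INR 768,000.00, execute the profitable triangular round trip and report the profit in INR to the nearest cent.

Profitable loop is INR → SGD → CAD → INR:
INR 768,000.00 ÷ 62.64 = SGD 12,260.54
SGD 12,260.54 × 0.9767 = CAD 11,974.87
CAD 11,974.87 × 65.21 = INR 780,881.01
Profit = INR 780,881.01 − INR 768,000.00

Profit: INR 12,881.01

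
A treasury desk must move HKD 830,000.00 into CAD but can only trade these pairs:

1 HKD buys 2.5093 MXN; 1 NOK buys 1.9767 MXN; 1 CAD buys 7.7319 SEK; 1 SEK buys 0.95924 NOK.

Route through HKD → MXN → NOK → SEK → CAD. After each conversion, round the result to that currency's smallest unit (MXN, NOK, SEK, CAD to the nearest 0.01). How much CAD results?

HKD 830,000.00 × 2.5093 = MXN 2,082,719.00
MXN 2,082,719.00 ÷ 1.9767 = NOK 1,053,634.34
NOK 1,053,634.34 ÷ 0.95924 = SEK 1,098,405.34
SEK 1,098,405.34 ÷ 7.7319 = CAD 142,061.50

CAD 142,061.50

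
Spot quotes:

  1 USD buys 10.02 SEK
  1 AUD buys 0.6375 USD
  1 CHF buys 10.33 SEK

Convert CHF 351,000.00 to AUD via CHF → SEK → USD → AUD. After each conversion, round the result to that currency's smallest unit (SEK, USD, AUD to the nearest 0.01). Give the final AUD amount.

AUD 567,622.40

CHF 351,000.00 × 10.33 = SEK 3,625,830.00
SEK 3,625,830.00 ÷ 10.02 = USD 361,859.28
USD 361,859.28 ÷ 0.6375 = AUD 567,622.40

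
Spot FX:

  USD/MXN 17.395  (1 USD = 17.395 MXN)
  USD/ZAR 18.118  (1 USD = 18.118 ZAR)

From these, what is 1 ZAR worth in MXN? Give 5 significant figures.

1 ZAR ÷ 18.118 = 0.0551937 USD
0.0551937 USD × 17.395 = 0.960095 MXN

ZAR/MXN = 0.96009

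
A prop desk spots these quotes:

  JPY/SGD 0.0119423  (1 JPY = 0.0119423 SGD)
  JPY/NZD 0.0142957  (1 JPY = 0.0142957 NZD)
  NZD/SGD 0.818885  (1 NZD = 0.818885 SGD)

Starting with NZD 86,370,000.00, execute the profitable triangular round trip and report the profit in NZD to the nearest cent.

Profit: NZD 1,739,463.06

Profitable loop is NZD → JPY → SGD → NZD:
NZD 86,370,000.00 ÷ 0.0142957 = JPY 6,041,676,868
JPY 6,041,676,868 × 0.0119423 = SGD 72,151,517.66
SGD 72,151,517.66 ÷ 0.818885 = NZD 88,109,463.06
Profit = NZD 88,109,463.06 − NZD 86,370,000.00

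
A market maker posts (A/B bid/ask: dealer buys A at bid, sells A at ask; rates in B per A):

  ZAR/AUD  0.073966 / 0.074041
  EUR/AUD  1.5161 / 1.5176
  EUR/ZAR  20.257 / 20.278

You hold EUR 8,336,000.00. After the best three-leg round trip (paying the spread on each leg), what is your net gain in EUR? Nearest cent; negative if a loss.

Best loop EUR → AUD → ZAR → EUR:
EUR 8,336,000.00 × 1.5161 (sell EUR at bid) = AUD 12,638,209.60
AUD 12,638,209.60 ÷ 0.074041 (buy ZAR at ask) = ZAR 170,692,043.60
ZAR 170,692,043.60 ÷ 20.278 (buy EUR at ask) = EUR 8,417,597.57

Net profit: EUR 81,597.57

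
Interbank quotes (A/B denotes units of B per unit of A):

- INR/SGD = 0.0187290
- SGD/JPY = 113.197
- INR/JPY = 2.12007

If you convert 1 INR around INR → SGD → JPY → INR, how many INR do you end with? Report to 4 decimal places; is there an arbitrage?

Around INR → SGD → JPY → INR: 1 × 0.0187290 × 113.197 ÷ 2.12007 = 0.999998
Product ≈ 1 (deviation 0.000%, within rounding noise).

1.0000 (no arbitrage)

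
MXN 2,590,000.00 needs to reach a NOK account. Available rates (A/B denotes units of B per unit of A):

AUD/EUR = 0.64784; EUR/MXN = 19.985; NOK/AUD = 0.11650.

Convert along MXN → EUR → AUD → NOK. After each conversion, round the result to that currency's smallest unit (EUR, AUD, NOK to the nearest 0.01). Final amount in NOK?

MXN 2,590,000.00 ÷ 19.985 = EUR 129,597.20
EUR 129,597.20 ÷ 0.64784 = AUD 200,045.07
AUD 200,045.07 ÷ 0.11650 = NOK 1,717,125.06

NOK 1,717,125.06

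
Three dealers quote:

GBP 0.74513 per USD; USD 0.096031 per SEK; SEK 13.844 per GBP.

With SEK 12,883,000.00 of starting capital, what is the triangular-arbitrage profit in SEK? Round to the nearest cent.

Profit: SEK 122,046.69

Profitable loop is SEK → GBP → USD → SEK:
SEK 12,883,000.00 ÷ 13.844 = GBP 930,583.65
GBP 930,583.65 ÷ 0.74513 = USD 1,248,887.64
USD 1,248,887.64 ÷ 0.096031 = SEK 13,005,046.69
Profit = SEK 13,005,046.69 − SEK 12,883,000.00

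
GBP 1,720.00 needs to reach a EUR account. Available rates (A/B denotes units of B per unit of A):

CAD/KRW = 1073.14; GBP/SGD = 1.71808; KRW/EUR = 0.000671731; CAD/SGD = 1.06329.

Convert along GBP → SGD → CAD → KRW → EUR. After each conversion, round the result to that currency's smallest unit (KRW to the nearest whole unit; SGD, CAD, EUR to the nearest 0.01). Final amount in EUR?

GBP 1,720.00 × 1.71808 = SGD 2,955.10
SGD 2,955.10 ÷ 1.06329 = CAD 2,779.20
CAD 2,779.20 × 1073.14 = KRW 2,982,471
KRW 2,982,471 × 0.000671731 = EUR 2,003.42

EUR 2,003.42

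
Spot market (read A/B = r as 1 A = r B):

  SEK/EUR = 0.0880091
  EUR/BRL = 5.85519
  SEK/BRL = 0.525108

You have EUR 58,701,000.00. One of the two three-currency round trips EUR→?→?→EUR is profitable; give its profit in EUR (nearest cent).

Profitable loop is EUR → SEK → BRL → EUR:
EUR 58,701,000.00 ÷ 0.0880091 = SEK 666,987,845.58
SEK 666,987,845.58 × 0.525108 = BRL 350,240,653.61
BRL 350,240,653.61 ÷ 5.85519 = EUR 59,817,128.67
Profit = EUR 59,817,128.67 − EUR 58,701,000.00

Profit: EUR 1,116,128.67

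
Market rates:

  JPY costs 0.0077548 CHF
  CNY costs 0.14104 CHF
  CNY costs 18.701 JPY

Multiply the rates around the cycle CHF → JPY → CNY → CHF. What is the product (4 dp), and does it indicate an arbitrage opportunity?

Around CHF → JPY → CNY → CHF: 1 ÷ 0.0077548 ÷ 18.701 × 0.14104 = 0.972539
Product < 1; profitable direction is CHF → CNY → JPY → CHF.

0.9725 (arbitrage exists)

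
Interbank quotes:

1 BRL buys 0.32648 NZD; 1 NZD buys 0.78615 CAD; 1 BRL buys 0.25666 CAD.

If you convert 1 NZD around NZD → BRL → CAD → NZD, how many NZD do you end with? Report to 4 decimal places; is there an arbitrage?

Around NZD → BRL → CAD → NZD: 1 ÷ 0.32648 × 0.25666 ÷ 0.78615 = 0.999991
Product ≈ 1 (deviation 0.001%, within rounding noise).

1.0000 (no arbitrage)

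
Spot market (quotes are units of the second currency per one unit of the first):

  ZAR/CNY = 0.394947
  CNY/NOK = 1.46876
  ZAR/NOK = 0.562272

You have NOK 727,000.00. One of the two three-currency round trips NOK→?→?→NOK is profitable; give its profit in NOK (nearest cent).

Profit: NOK 23,028.23

Profitable loop is NOK → ZAR → CNY → NOK:
NOK 727,000.00 ÷ 0.562272 = ZAR 1,292,968.53
ZAR 1,292,968.53 × 0.394947 = CNY 510,654.04
CNY 510,654.04 × 1.46876 = NOK 750,028.23
Profit = NOK 750,028.23 − NOK 727,000.00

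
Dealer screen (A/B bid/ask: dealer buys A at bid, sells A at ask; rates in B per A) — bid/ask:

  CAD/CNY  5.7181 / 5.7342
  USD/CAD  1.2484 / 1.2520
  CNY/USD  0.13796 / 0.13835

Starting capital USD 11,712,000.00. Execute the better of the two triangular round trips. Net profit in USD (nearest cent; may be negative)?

Best loop USD → CNY → CAD → USD:
USD 11,712,000.00 ÷ 0.13835 (buy CNY at ask) = CNY 84,654,860.86
CNY 84,654,860.86 ÷ 5.7342 (buy CAD at ask) = CAD 14,763,151.07
CAD 14,763,151.07 ÷ 1.2520 (buy USD at ask) = USD 11,791,654.21

Net profit: USD 79,654.21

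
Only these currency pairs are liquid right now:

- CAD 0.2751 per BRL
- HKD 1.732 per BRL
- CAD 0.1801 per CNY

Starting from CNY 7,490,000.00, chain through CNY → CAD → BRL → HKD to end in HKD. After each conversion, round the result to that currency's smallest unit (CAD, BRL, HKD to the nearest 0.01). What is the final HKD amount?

CNY 7,490,000.00 × 0.1801 = CAD 1,348,949.00
CAD 1,348,949.00 ÷ 0.2751 = BRL 4,903,486.01
BRL 4,903,486.01 × 1.732 = HKD 8,492,837.77

HKD 8,492,837.77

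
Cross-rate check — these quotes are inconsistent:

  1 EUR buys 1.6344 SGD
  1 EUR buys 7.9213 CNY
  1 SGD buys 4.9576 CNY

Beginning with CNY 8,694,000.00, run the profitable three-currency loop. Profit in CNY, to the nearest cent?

Profit: CNY 199,096.63

Profitable loop is CNY → EUR → SGD → CNY:
CNY 8,694,000.00 ÷ 7.9213 = EUR 1,097,547.12
EUR 1,097,547.12 × 1.6344 = SGD 1,793,831.01
SGD 1,793,831.01 × 4.9576 = CNY 8,893,096.63
Profit = CNY 8,893,096.63 − CNY 8,694,000.00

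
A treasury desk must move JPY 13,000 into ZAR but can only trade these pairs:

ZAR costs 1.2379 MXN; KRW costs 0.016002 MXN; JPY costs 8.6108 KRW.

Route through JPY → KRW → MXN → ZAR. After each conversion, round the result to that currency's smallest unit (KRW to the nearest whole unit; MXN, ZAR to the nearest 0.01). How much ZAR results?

ZAR 1,447.02

JPY 13,000 × 8.6108 = KRW 111,940
KRW 111,940 × 0.016002 = MXN 1,791.26
MXN 1,791.26 ÷ 1.2379 = ZAR 1,447.02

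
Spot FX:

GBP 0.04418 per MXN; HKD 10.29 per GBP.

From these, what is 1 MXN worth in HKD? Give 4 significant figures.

MXN/HKD = 0.4546

1 MXN × 0.04418 = 0.04418 GBP
0.04418 GBP × 10.29 = 0.454612 HKD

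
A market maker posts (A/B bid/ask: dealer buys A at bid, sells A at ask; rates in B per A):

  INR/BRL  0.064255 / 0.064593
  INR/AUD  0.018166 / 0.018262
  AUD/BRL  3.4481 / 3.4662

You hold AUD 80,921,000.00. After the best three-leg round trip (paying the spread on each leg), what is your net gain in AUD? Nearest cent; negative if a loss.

Best loop AUD → INR → BRL → AUD:
AUD 80,921,000.00 ÷ 0.018262 (buy INR at ask) = INR 4,431,113,788.19
INR 4,431,113,788.19 × 0.064255 (sell INR at bid) = BRL 284,721,216.46
BRL 284,721,216.46 ÷ 3.4662 (buy AUD at ask) = AUD 82,142,177.73

Net profit: AUD 1,221,177.73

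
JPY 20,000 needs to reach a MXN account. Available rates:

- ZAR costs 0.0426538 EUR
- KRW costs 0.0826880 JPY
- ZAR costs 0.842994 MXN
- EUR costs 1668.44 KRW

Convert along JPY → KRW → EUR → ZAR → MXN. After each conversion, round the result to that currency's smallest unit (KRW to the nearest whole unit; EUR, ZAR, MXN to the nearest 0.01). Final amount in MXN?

MXN 2,865.13

JPY 20,000 ÷ 0.0826880 = KRW 241,873
KRW 241,873 ÷ 1668.44 = EUR 144.97
EUR 144.97 ÷ 0.0426538 = ZAR 3,398.76
ZAR 3,398.76 × 0.842994 = MXN 2,865.13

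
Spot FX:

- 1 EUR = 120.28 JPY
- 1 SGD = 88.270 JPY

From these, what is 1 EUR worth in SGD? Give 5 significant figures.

1 EUR × 120.28 = 120.28 JPY
120.28 JPY ÷ 88.270 = 1.36264 SGD

EUR/SGD = 1.3626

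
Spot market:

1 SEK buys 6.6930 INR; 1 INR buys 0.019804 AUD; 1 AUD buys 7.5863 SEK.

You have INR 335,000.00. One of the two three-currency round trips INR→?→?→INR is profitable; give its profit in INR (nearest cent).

Profit: INR 1,859.32

Profitable loop is INR → AUD → SEK → INR:
INR 335,000.00 × 0.019804 = AUD 6,634.34
AUD 6,634.34 × 7.5863 = SEK 50,330.09
SEK 50,330.09 × 6.6930 = INR 336,859.32
Profit = INR 336,859.32 − INR 335,000.00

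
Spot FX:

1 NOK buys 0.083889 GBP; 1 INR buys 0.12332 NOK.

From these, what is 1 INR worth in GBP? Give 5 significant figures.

INR/GBP = 0.010345

1 INR × 0.12332 = 0.12332 NOK
0.12332 NOK × 0.083889 = 0.0103452 GBP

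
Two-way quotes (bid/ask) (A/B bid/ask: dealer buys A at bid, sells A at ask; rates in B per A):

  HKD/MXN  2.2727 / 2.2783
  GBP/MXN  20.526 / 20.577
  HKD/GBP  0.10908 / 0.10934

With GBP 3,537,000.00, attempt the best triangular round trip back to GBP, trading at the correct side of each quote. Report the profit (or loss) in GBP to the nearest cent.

Net profit: GBP 35,860.38

Best loop GBP → HKD → MXN → GBP:
GBP 3,537,000.00 ÷ 0.10934 (buy HKD at ask) = HKD 32,348,637.28
HKD 32,348,637.28 × 2.2727 (sell HKD at bid) = MXN 73,518,747.94
MXN 73,518,747.94 ÷ 20.577 (buy GBP at ask) = GBP 3,572,860.38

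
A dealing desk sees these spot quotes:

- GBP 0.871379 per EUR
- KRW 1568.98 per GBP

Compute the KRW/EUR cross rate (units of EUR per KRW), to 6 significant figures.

KRW/EUR = 0.000731435

1 KRW ÷ 1568.98 = 0.000637357 GBP
0.000637357 GBP ÷ 0.871379 = 0.000731435 EUR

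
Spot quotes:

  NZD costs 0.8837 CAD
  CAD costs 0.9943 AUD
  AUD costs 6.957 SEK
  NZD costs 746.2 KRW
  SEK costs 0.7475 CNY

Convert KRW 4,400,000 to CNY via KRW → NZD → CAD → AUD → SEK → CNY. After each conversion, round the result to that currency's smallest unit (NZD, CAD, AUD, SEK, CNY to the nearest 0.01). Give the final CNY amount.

CNY 26,943.41

KRW 4,400,000 ÷ 746.2 = NZD 5,896.54
NZD 5,896.54 × 0.8837 = CAD 5,210.77
CAD 5,210.77 × 0.9943 = AUD 5,181.07
AUD 5,181.07 × 6.957 = SEK 36,044.70
SEK 36,044.70 × 0.7475 = CNY 26,943.41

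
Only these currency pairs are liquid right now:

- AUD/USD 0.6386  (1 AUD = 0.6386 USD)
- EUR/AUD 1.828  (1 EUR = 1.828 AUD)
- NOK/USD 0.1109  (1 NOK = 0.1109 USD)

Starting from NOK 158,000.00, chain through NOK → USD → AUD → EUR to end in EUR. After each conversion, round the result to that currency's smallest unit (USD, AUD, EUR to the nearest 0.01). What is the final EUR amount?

NOK 158,000.00 × 0.1109 = USD 17,522.20
USD 17,522.20 ÷ 0.6386 = AUD 27,438.46
AUD 27,438.46 ÷ 1.828 = EUR 15,010.10

EUR 15,010.10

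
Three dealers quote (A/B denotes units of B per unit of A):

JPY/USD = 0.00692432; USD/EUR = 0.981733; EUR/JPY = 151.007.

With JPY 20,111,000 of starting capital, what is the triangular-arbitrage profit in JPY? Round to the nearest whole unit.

Profitable loop is JPY → USD → EUR → JPY:
JPY 20,111,000 × 0.00692432 = USD 139,255.00
USD 139,255.00 × 0.981733 = EUR 136,711.23
EUR 136,711.23 × 151.007 = JPY 20,644,352
Profit = JPY 20,644,352 − JPY 20,111,000

Profit: JPY 533,352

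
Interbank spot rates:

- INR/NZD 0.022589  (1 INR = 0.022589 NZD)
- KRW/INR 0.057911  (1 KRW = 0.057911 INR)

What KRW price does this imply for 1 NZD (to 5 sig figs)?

1 NZD ÷ 0.022589 = 44.2693 INR
44.2693 INR ÷ 0.057911 = 764.437 KRW

NZD/KRW = 764.44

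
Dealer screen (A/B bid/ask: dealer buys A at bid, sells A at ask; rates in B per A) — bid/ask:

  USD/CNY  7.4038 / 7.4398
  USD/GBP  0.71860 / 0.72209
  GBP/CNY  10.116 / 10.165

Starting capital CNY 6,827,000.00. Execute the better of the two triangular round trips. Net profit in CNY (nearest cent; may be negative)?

Net profit: CNY 59,298.88

Best loop CNY → GBP → USD → CNY:
CNY 6,827,000.00 ÷ 10.165 (buy GBP at ask) = GBP 671,618.30
GBP 671,618.30 ÷ 0.72209 (buy USD at ask) = USD 930,103.31
USD 930,103.31 × 7.4038 (sell USD at bid) = CNY 6,886,298.88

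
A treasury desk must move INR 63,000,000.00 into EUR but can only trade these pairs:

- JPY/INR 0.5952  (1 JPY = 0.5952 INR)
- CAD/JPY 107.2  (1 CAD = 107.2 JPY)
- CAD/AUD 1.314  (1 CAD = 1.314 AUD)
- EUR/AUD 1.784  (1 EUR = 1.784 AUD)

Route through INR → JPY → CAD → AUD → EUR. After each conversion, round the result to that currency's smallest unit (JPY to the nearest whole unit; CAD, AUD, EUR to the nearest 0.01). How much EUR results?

INR 63,000,000.00 ÷ 0.5952 = JPY 105,846,774
JPY 105,846,774 ÷ 107.2 = CAD 987,376.62
CAD 987,376.62 × 1.314 = AUD 1,297,412.88
AUD 1,297,412.88 ÷ 1.784 = EUR 727,249.37

EUR 727,249.37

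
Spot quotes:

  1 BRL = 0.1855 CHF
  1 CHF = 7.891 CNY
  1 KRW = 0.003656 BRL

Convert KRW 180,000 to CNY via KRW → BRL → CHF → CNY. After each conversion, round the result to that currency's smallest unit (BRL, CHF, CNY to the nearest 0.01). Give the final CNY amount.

CNY 963.25

KRW 180,000 × 0.003656 = BRL 658.08
BRL 658.08 × 0.1855 = CHF 122.07
CHF 122.07 × 7.891 = CNY 963.25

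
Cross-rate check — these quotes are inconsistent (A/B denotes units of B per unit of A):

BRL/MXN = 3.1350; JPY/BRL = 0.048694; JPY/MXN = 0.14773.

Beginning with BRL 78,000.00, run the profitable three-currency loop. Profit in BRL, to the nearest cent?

Profit: BRL 2,600.72

Profitable loop is BRL → MXN → JPY → BRL:
BRL 78,000.00 × 3.1350 = MXN 244,530.00
MXN 244,530.00 ÷ 0.14773 = JPY 1,655,249
JPY 1,655,249 × 0.048694 = BRL 80,600.72
Profit = BRL 80,600.72 − BRL 78,000.00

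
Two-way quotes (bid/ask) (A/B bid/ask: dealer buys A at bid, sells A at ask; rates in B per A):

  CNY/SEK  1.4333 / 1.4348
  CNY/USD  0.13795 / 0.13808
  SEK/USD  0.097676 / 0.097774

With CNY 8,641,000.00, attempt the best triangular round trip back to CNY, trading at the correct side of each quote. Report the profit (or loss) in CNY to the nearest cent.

Net profit: CNY 120,091.05

Best loop CNY → SEK → USD → CNY:
CNY 8,641,000.00 × 1.4333 (sell CNY at bid) = SEK 12,385,145.30
SEK 12,385,145.30 × 0.097676 (sell SEK at bid) = USD 1,209,731.45
USD 1,209,731.45 ÷ 0.13808 (buy CNY at ask) = CNY 8,761,091.05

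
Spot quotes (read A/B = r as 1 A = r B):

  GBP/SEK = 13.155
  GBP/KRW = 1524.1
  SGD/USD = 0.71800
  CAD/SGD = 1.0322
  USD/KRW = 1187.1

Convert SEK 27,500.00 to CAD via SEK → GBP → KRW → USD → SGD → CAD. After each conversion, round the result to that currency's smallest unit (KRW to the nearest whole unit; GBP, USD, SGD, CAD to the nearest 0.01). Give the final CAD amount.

SEK 27,500.00 ÷ 13.155 = GBP 2,090.46
GBP 2,090.46 × 1524.1 = KRW 3,186,070
KRW 3,186,070 ÷ 1187.1 = USD 2,683.91
USD 2,683.91 ÷ 0.71800 = SGD 3,738.04
SGD 3,738.04 ÷ 1.0322 = CAD 3,621.43

CAD 3,621.43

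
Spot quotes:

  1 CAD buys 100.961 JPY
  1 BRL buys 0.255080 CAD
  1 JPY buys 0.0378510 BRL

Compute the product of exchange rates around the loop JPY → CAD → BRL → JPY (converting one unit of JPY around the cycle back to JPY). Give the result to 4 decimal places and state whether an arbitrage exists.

Around JPY → CAD → BRL → JPY: 1 ÷ 100.961 ÷ 0.255080 ÷ 0.0378510 = 1.025871
Product > 1; profitable direction is JPY → CAD → BRL → JPY.

1.0259 (arbitrage exists)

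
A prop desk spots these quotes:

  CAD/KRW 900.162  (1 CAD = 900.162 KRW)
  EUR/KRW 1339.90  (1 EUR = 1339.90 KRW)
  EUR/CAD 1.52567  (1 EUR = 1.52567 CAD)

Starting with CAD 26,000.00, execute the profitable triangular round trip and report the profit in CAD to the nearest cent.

Profitable loop is CAD → KRW → EUR → CAD:
CAD 26,000.00 × 900.162 = KRW 23,404,212
KRW 23,404,212 ÷ 1339.90 = EUR 17,467.13
EUR 17,467.13 × 1.52567 = CAD 26,649.08
Profit = CAD 26,649.08 − CAD 26,000.00

Profit: CAD 649.08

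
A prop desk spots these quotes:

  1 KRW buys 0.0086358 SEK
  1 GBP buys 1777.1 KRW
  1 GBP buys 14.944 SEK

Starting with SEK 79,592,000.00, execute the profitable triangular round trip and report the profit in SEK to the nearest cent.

Profitable loop is SEK → GBP → KRW → SEK:
SEK 79,592,000.00 ÷ 14.944 = GBP 5,326,017.13
GBP 5,326,017.13 × 1777.1 = KRW 9,464,865,043
KRW 9,464,865,043 × 0.0086358 = SEK 81,736,681.54
Profit = SEK 81,736,681.54 − SEK 79,592,000.00

Profit: SEK 2,144,681.54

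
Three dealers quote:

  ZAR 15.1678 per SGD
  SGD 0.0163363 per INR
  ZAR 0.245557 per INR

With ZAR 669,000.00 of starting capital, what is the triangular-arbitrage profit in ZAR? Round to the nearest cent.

Profitable loop is ZAR → INR → SGD → ZAR:
ZAR 669,000.00 ÷ 0.245557 = INR 2,724,418.36
INR 2,724,418.36 × 0.0163363 = SGD 44,506.92
SGD 44,506.92 × 15.1678 = ZAR 675,072.00
Profit = ZAR 675,072.00 − ZAR 669,000.00

Profit: ZAR 6,072.00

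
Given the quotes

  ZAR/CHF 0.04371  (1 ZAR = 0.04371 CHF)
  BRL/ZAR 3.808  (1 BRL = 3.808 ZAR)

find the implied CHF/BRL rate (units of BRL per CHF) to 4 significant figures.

1 CHF ÷ 0.04371 = 22.8781 ZAR
22.8781 ZAR ÷ 3.808 = 6.00789 BRL

CHF/BRL = 6.008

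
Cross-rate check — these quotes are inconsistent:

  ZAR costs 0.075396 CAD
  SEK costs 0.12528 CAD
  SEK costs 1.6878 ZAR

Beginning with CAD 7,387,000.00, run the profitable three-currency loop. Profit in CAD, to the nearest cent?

Profit: CAD 116,357.56

Profitable loop is CAD → SEK → ZAR → CAD:
CAD 7,387,000.00 ÷ 0.12528 = SEK 58,963,920.82
SEK 58,963,920.82 × 1.6878 = ZAR 99,519,305.56
ZAR 99,519,305.56 × 0.075396 = CAD 7,503,357.56
Profit = CAD 7,503,357.56 − CAD 7,387,000.00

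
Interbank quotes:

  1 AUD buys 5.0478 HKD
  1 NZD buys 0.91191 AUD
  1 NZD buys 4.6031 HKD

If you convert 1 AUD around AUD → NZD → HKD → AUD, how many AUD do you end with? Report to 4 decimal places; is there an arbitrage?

Around AUD → NZD → HKD → AUD: 1 ÷ 0.91191 × 4.6031 ÷ 5.0478 = 0.999991
Product ≈ 1 (deviation 0.001%, within rounding noise).

1.0000 (no arbitrage)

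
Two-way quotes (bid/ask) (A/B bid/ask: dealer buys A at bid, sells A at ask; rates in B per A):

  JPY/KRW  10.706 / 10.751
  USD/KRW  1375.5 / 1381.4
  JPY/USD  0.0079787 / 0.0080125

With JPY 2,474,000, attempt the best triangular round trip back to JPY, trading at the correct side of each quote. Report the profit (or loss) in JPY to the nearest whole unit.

Net profit: JPY 51,478

Best loop JPY → USD → KRW → JPY:
JPY 2,474,000 × 0.0079787 (sell JPY at bid) = USD 19,739.30
USD 19,739.30 × 1375.5 (sell USD at bid) = KRW 27,151,412
KRW 27,151,412 ÷ 10.751 (buy JPY at ask) = JPY 2,525,478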